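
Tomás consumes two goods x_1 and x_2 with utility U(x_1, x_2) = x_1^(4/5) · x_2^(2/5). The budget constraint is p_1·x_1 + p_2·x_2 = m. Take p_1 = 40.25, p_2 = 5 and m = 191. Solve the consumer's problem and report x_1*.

Demand: x_1*(p_1,p_2,m) = 2/3·m/p_1 and x_2* = 1/3·m/p_2.
At p_1=40.25, p_2=5, m=191: x_1* = 2/3·191/40.25 = 3.1636.

x_1* = 3.1636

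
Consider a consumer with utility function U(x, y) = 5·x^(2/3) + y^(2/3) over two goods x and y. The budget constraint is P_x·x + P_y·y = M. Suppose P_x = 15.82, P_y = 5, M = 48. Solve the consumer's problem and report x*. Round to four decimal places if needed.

MU_x ∝ 5·x^(-1/3), MU_y ∝ y^(-1/3), so MRS = 5·(y/x)^(1/3) = P_x/P_y.
Solve for the ratio: y/x = [(1/5)·P_x/P_y]^(3).
With the ratio pinned down, the budget gives x* = M/(P_x + P_y·(y/x)) and y* = (y/x)·x*.
Numerically y/x = 0.253396, so x* = 48/(15.82 + 5·0.253396) = 2.8092.

x* = 2.8092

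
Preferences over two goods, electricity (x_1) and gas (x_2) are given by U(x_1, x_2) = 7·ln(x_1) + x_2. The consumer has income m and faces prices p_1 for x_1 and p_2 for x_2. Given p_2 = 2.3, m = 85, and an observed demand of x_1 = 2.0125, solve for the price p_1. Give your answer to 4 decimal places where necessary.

p_1 = 8

Set MRS = p_1/p_2: (7/x_1)/1 = p_1/p_2.
So x_1*(p_1,p_2) = 7·p_2/p_1, independent of income; and x_2* = (m − 7·p_2)/p_2.
Set x_1* = 2.0125 in the demand function and solve for p_1: p_1 = 8.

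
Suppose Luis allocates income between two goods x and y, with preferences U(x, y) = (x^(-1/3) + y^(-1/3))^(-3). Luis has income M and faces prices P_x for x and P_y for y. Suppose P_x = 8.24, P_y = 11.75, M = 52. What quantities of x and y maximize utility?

x* = 3.0155, y* = 2.3109

From the CES first-order condition, (y/x)^(4/3) = P_x/P_y.
Solve for the ratio: y/x = [P_x/P_y]^(0.75).
With the ratio pinned down, the budget gives x* = M/(P_x + P_y·(y/x)) and y* = (y/x)·x*.
Numerically y/x = 0.766332, so x* = 52/(8.24 + 11.75·0.766332) = 3.0155 and y* = 0.766332·3.0155 = 2.3109.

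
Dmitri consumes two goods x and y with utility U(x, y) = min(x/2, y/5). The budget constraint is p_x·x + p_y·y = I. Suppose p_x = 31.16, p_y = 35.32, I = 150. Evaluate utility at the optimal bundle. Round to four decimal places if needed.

Leontief preferences: the optimum is at the kink where x/2 = y/5, i.e. y = (5/2)·x.
Budget: p_x·x + p_y·(5/2)·x = I, so (2·p_x + 5·p_y)·x = 2·I.
Demand: x*(p_x,p_y,I) = 2·I/(2·p_x + 5·p_y), y* = 5·I/(2·p_x + 5·p_y).
Here 2·31.16 + 5·35.32 = 238.92, giving x* = 1.2557 and y* = 3.1391.
Utility at the optimum: U(1.2557, 3.1391) = 0.6278.

V = 0.6278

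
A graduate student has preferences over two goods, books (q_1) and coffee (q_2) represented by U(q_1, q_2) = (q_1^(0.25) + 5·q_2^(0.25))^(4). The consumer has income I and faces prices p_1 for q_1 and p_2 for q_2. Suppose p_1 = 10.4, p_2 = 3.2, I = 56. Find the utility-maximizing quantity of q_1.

MRS = MU_q_1/MU_q_2 = (1/5)·(q_2/q_1)^(0.75). Set equal to p_1/p_2.
Solve for the ratio: q_2/q_1 = [5·p_1/p_2]^(4/3).
With the ratio pinned down, the budget gives q_1* = I/(p_1 + p_2·(q_2/q_1)) and q_2* = (q_2/q_1)·q_1*.
Numerically q_2/q_1 = 41.159601, so q_1* = 56/(10.4 + 3.2·41.159601) = 0.3941.

q_1* = 0.3941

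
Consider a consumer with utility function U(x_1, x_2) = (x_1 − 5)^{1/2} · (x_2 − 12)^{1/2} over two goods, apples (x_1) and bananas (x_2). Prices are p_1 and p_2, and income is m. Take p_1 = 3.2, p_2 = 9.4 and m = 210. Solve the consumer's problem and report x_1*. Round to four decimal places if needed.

x_1* = 17.6875

After buying the subsistence bundle (5, 12), a share 0.5 of the remaining income goes to x_1: x_1* = 5 + 0.5·(m − 5p_1 − 12p_2)/p_1.
Discretionary income = 210 − 5·3.2 − 12·9.4 = 81.2; x_1* = 5 + 0.5·81.2/3.2 = 17.6875.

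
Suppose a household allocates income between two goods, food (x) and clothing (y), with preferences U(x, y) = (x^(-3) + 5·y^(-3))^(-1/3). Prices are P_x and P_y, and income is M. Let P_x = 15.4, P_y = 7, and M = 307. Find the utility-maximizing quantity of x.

x* = 10.9066

MU_x ∝ x^(-4), MU_y ∝ 5·y^(-4), so MRS = (1/5)·(y/x)^(4) = P_x/P_y.
Solve for the ratio: y/x = [5·P_x/P_y]^(0.25).
Substitute y = (y/x)·x into the budget: x* = M/(P_x + P_y·(y/x)).
Numerically y/x = 1.82116, so x* = 307/(15.4 + 7·1.82116) = 10.9066.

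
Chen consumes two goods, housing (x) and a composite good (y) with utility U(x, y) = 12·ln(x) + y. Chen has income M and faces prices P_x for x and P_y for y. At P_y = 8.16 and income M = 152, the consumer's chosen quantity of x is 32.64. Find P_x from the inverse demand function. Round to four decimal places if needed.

P_x = 3

MU_x = 12/x, MU_y = 1. Tangency: 12/x = P_x/P_y.
So x*(P_x,P_y) = 12·P_y/P_x, independent of income; and y* = (M − 12·P_y)/P_y.
Set x* = 32.64 in the demand function and solve for P_x: P_x = 3.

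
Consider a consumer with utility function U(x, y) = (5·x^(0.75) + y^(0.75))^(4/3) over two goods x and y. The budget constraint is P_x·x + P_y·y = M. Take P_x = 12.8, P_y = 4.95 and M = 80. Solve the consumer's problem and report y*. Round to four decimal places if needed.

MU_x ∝ 5·x^(-0.25), MU_y ∝ y^(-0.25), so MRS = 5·(y/x)^(0.25) = P_x/P_y.
Solve for the ratio: y/x = [(1/5)·P_x/P_y]^(4).
With the ratio pinned down, the budget gives x* = M/(P_x + P_y·(y/x)) and y* = (y/x)·x*.
Numerically y/x = 0.071538, so x* = 80/(12.8 + 4.95·0.071538) = 6.0817 and y* = 0.071538·6.0817 = 0.4351.

y* = 0.4351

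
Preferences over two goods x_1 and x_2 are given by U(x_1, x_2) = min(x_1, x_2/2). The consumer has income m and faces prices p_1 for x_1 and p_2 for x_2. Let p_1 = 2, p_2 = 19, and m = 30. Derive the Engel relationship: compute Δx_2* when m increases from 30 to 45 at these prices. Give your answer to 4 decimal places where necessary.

Δx_2* = 0.75

With perfect complements, no substitution: consume in ratio x_1:x_2 = 1:2.
Budget: p_1·x_1 + p_2·2·x_1 = m, so (p_1 + 2·p_2)·x_1 = m.
Demand: x_1*(p_1,p_2,m) = m/(p_1 + 2·p_2), x_2* = 2·m/(p_1 + 2·p_2).
Here 2 + 2·19 = 40, giving x_2* = 1.5.
At m' = 45: x_2* = 2.25. Change: 2.25 − 1.5 = 0.75.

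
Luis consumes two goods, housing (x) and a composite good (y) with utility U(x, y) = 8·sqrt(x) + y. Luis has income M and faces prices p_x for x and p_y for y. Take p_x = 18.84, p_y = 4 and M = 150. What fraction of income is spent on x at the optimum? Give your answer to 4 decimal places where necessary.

share on x = 0.0906

Solve: √x = 4·p_y/p_x, so x*(p_x,p_y) = (4·p_y/p_x)², and y* = (M − p_x·x*)/p_y.
Plugging in: x* = (4·4/18.84)² = 0.7212, y* = 34.103.
Expenditure on x: 18.84·0.7212 = 13.5881; share = 0.0906.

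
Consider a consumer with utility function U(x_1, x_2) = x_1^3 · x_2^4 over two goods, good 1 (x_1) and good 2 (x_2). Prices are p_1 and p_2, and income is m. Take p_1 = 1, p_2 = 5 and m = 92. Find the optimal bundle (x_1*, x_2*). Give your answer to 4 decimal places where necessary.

x_1* = 39.4286, x_2* = 10.5143

The MRS is (3/4)·x_2/x_1. Set MRS = p_1/p_2.
Rearranging, p_2·x_2 = (4/3)·p_1·x_1. Substituting into the budget gives p_1·x_1·(1 + (4/3)) = m.
Demand: x_1*(p_1,p_2,m) = 3/7·m/p_1 and x_2* = 4/7·m/p_2.
At p_1=1, p_2=5, m=92: x_1* = 3/7·92/1 = 39.4286, x_2* = 10.5143.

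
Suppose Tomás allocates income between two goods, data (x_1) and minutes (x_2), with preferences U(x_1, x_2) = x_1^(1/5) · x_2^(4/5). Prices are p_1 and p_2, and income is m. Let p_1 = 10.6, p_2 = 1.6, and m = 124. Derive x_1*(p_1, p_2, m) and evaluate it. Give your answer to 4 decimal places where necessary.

x_1* = 2.3396

Tangency: MRS = (1/4)·x_2/x_1 = p_1/p_2.
Rearranging, p_2·x_2 = 4·p_1·x_1. Substituting into the budget gives p_1·x_1·(1 + 4) = m.
Demand: x_1*(p_1,p_2,m) = 0.2·m/p_1 and x_2* = 0.8·m/p_2.
At p_1=10.6, p_2=1.6, m=124: x_1* = 0.2·124/10.6 = 2.3396.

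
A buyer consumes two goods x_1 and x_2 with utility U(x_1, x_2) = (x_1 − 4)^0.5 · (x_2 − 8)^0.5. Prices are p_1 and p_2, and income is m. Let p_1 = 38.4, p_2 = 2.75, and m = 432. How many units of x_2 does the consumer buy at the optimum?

x_2* = 54.6182

MRS = (x_2−8)/(x_1−4). Tangency with p_1/p_2 gives x_2−8 = (p_1/p_2)·(x_1−4).
Substituting into the budget: x_1* = 4 + 0.5·(m − 4·p_1 − 8·p_2)/p_1, and x_2* = 8 + 0.5·(…)/p_2.
Discretionary income = 432 − 4·38.4 − 8·2.75 = 256.4; x_2* = 8 + 0.5·256.4/2.75 = 54.6182.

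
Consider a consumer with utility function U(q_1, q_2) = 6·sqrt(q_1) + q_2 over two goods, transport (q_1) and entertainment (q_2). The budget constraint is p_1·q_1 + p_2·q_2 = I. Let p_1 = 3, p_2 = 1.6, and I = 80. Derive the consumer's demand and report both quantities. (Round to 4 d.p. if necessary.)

Set MRS = p_1/p_2: 3·q_1^(−1/2) = p_1/p_2.
Thus q_1* = (3·p_2/p_1)² — independent of I — with the rest of income spent on q_2.
Plugging in: q_1* = (3·1.6/3)² = 2.56, q_2* = 45.2.

q_1* = 2.56, q_2* = 45.2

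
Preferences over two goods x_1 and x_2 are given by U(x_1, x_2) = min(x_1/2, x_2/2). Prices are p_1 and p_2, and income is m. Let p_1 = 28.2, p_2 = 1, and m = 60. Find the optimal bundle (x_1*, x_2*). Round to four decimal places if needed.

Demand: x_1*(p_1,p_2,m) = 2·m/(2·p_1 + 2·p_2), x_2* = 2·m/(2·p_1 + 2·p_2).
Here 2·28.2 + 2·1 = 58.4, giving x_1* = 2.0548 and x_2* = 2.0548.

x_1* = 2.0548, x_2* = 2.0548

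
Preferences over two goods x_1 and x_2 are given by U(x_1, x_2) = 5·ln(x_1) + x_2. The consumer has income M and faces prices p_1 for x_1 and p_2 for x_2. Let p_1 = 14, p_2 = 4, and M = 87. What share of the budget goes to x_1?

MU_x_1 = 5/x_1, MU_x_2 = 1. Tangency: 5/x_1 = p_1/p_2.
So x_1*(p_1,p_2) = 5·p_2/p_1, independent of income; and x_2* = (M − 5·p_2)/p_2.
At the given prices: x_1* = 5·4/14 = 1.4286, and x_2* = 16.75.
Expenditure on x_1: 14·1.4286 = 20; share = 0.2299.

share on x_1 = 0.2299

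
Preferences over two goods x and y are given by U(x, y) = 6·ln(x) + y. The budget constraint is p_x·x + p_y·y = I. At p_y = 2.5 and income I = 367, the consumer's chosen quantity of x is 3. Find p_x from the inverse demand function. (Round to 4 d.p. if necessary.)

p_x = 5

Set MRS = p_x/p_y: (6/x)/1 = p_x/p_y.
So x*(p_x,p_y) = 6·p_y/p_x, independent of income; and y* = (I − 6·p_y)/p_y.
Set x* = 3 in the demand function and solve for p_x: p_x = 5.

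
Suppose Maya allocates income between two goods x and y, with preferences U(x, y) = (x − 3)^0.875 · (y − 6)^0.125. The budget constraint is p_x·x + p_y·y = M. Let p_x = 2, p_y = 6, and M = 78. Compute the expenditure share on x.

share on x = 0.4808

Let x' = x−3, y' = y−6. MRS = 7·y'/x' = p_x/p_y.
Substituting into the budget: x* = 3 + 0.875·(M − 3·p_x − 6·p_y)/p_x, and y* = 6 + 0.125·(…)/p_y.
Discretionary income = 78 − 3·2 − 6·6 = 36; x* = 3 + 0.875·36/2 = 18.75; y* = 6 + 0.125·36/6 = 6.75.
Expenditure on x: 2·18.75 = 37.5; share = 0.4808.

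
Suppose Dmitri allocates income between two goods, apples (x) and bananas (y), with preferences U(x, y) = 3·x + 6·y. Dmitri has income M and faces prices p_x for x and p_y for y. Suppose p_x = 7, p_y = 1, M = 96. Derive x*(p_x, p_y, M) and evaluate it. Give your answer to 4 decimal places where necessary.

x* = 0

Linear utility — the consumer picks whichever good has higher MU/price: 3/7 = 0.4286 vs 6/1 = 6.
y gives more utility per dollar, so spend all income on y: y* = M/p_y, x* = 0.
Numerically: x* = 0, y* = 96.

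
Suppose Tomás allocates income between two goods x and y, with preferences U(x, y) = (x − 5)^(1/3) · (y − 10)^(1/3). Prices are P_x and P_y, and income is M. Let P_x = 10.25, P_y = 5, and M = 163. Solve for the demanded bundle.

Discretionary income = 163 − 5·10.25 − 10·5 = 61.75; x* = 5 + 0.5·61.75/10.25 = 8.0122; y* = 10 + 0.5·61.75/5 = 16.175.

x* = 8.0122, y* = 16.175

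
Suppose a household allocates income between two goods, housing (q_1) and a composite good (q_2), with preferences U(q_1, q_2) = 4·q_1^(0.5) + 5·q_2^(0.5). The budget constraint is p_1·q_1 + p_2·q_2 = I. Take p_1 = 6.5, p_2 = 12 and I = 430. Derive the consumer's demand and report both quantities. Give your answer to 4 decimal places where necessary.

Substitute q_2 = (q_2/q_1)·q_1 into the budget: q_1* = I/(p_1 + p_2·(q_2/q_1)).
Numerically q_2/q_1 = 0.458442, so q_1* = 430/(6.5 + 12·0.458442) = 35.8294 and q_2* = 0.458442·35.8294 = 16.4257.

q_1* = 35.8294, q_2* = 16.4257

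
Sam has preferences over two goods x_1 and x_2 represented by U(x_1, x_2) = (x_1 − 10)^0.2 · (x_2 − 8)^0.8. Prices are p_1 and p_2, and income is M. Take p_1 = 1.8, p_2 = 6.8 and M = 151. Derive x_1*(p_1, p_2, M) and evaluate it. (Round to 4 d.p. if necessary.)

x_1* = 18.7333

MRS = (1/4)·(x_2−8)/(x_1−10). Tangency with p_1/p_2 gives x_2−8 = 4·(p_1/p_2)·(x_1−10).
After buying the subsistence bundle (10, 8), a share 0.2 of the remaining income goes to x_1: x_1* = 10 + 0.2·(M − 10p_1 − 8p_2)/p_1.
Discretionary income = 151 − 10·1.8 − 8·6.8 = 78.6; x_1* = 10 + 0.2·78.6/1.8 = 18.7333.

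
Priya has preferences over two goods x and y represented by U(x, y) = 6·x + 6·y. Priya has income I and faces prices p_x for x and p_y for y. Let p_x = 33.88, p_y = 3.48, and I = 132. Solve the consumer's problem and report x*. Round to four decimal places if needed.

x* = 0

Perfect substitutes: compare marginal utility per dollar. 6/p_x vs 6/p_y → 0.1771 vs 1.7241.
y gives more utility per dollar, so spend all income on y: y* = I/p_y, x* = 0.
Numerically: x* = 0, y* = 37.931.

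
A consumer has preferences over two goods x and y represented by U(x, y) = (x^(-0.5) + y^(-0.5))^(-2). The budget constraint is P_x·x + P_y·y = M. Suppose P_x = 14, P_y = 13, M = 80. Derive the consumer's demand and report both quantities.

MU_x ∝ x^(-1.5), MU_y ∝ y^(-1.5), so MRS = (y/x)^(1.5) = P_x/P_y.
Hence y/x = (P_x/P_y)^(1/(1.5)), i.e. raised to the 2/3 power.
With the ratio pinned down, the budget gives x* = M/(P_x + P_y·(y/x)) and y* = (y/x)·x*.
Numerically y/x = 1.050646, so x* = 80/(14 + 13·1.050646) = 2.8924 and y* = 1.050646·2.8924 = 3.0389.

x* = 2.8924, y* = 3.0389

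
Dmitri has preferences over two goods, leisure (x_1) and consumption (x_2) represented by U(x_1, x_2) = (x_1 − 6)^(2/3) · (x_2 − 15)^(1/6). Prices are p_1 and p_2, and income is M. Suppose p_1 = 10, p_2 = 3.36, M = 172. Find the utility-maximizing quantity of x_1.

This is Cobb-Douglas in (x_1−6, x_2−15): tangency gives 2/3·p_2·(x_2−15) = 1/6·p_1·(x_1−6).
Substituting into the budget: x_1* = 6 + 0.8·(M − 6·p_1 − 15·p_2)/p_1, and x_2* = 15 + 0.2·(…)/p_2.
Discretionary income = 172 − 6·10 − 15·3.36 = 61.6; x_1* = 6 + 0.8·61.6/10 = 10.928.

x_1* = 10.928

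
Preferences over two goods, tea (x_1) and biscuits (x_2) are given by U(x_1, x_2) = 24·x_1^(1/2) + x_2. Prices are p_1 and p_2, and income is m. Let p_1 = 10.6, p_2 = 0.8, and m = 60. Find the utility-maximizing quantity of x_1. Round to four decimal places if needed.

x_1* = 0.8202

Set MRS = p_1/p_2: 12·x_1^(−1/2) = p_1/p_2.
Thus x_1* = (12·p_2/p_1)² — independent of m — with the rest of income spent on x_2.
Plugging in: x_1* = (12·0.8/10.6)² = 0.8202.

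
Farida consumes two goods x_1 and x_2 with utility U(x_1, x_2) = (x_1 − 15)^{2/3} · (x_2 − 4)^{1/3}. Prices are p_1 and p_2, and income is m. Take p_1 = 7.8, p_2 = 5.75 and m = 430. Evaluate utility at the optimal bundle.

Let x_1' = x_1−15, x_2' = x_2−4. MRS = 2·x_2'/x_1' = p_1/p_2.
Substituting into the budget: x_1* = 15 + 2/3·(m − 15·p_1 − 4·p_2)/p_1, and x_2* = 4 + 1/3·(…)/p_2.
Discretionary income = 430 − 15·7.8 − 4·5.75 = 290; x_1* = 15 + 2/3·290/7.8 = 39.7863; x_2* = 4 + 1/3·290/5.75 = 20.8116.
Utility at the optimum: U(39.7863, 20.8116) = 21.7777.

V = 21.7777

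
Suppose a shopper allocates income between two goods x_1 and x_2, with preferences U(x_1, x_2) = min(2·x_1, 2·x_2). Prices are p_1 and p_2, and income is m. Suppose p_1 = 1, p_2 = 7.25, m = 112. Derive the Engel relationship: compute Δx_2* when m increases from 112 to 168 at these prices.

Δx_2* = 6.7879

Demand: x_1*(p_1,p_2,m) = 2·m/(2·p_1 + 2·p_2), x_2* = 2·m/(2·p_1 + 2·p_2).
Here 2·1 + 2·7.25 = 16.5, giving x_2* = 13.5758.
At m' = 168: x_2* = 20.3636. Change: 20.3636 − 13.5758 = 6.7879.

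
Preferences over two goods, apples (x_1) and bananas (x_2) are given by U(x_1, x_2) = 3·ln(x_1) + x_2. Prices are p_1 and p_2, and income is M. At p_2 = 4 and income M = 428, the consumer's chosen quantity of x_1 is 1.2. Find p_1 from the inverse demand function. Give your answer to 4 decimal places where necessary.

p_1 = 10

Set MRS = p_1/p_2: (3/x_1)/1 = p_1/p_2.
So x_1*(p_1,p_2) = 3·p_2/p_1, independent of income; and x_2* = (M − 3·p_2)/p_2.
Set x_1* = 1.2 in the demand function and solve for p_1: p_1 = 10.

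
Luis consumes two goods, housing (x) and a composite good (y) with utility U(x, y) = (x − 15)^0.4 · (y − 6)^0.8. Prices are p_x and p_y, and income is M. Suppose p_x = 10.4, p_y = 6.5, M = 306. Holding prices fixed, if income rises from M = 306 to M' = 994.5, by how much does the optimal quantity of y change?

Δy* = 70.6154

After buying the subsistence bundle (15, 6), a share 1/3 of the remaining income goes to x: x* = 15 + 1/3·(M − 15p_x − 6p_y)/p_x.
Discretionary income = 306 − 15·10.4 − 6·6.5 = 111; y* = 6 + 2/3·111/6.5 = 17.3846.
At M' = 994.5: y* = 88. Change: 88 − 17.3846 = 70.6154.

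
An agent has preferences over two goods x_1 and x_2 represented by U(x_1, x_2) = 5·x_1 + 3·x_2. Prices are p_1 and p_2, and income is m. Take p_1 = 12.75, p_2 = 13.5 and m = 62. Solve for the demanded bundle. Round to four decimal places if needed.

x_1* = 4.8627, x_2* = 0

Linear utility — the consumer picks whichever good has higher MU/price: 5/12.75 = 0.3922 vs 3/13.5 = 0.2222.
x_1 gives more utility per dollar, so spend all income on x_1: x_1* = m/p_1, x_2* = 0.
Numerically: x_1* = 4.8627, x_2* = 0.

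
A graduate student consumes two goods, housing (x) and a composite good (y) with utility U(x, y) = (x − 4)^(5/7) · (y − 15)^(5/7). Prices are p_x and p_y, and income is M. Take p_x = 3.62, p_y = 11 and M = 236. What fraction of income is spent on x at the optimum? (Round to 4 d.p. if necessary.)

Let x' = x−4, y' = y−15. MRS = y'/x' = p_x/p_y.
Substituting into the budget: x* = 4 + 0.5·(M − 4·p_x − 15·p_y)/p_x, and y* = 15 + 0.5·(…)/p_y.
Discretionary income = 236 − 4·3.62 − 15·11 = 56.52; x* = 4 + 0.5·56.52/3.62 = 11.8066; y* = 15 + 0.5·56.52/11 = 17.5691.
Expenditure on x: 3.62·11.8066 = 42.74; share = 0.1811.

share on x = 0.1811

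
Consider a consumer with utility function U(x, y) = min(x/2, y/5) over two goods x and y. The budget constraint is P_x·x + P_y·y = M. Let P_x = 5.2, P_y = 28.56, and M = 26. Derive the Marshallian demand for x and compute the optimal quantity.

Demand: x*(P_x,P_y,M) = 2·M/(2·P_x + 5·P_y), y* = 5·M/(2·P_x + 5·P_y).
Here 2·5.2 + 5·28.56 = 153.2, giving x* = 0.3394.

x* = 0.3394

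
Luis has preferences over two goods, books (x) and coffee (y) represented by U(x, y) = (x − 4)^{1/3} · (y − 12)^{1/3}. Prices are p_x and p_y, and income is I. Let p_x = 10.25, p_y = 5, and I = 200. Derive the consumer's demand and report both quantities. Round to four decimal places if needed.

Discretionary income = 200 − 4·10.25 − 12·5 = 99; x* = 4 + 0.5·99/10.25 = 8.8293; y* = 12 + 0.5·99/5 = 21.9.

x* = 8.8293, y* = 21.9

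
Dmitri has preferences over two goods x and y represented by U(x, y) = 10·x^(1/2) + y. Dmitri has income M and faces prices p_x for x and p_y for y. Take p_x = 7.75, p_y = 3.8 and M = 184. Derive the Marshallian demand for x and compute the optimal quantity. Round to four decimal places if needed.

MU_x = 5/√x, MU_y = 1. Tangency: 5/√x = p_x/p_y.
Solve: √x = 5·p_y/p_x, so x*(p_x,p_y) = (5·p_y/p_x)², and y* = (M − p_x·x*)/p_y.
Plugging in: x* = (5·3.8/7.75)² = 6.0104.

x* = 6.0104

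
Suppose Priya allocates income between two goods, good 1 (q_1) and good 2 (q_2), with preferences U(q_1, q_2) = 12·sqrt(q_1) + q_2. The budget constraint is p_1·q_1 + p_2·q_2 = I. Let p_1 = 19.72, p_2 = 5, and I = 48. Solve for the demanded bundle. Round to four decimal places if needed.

q_1* = 2.3143, q_2* = 0.4722

Plugging in: q_1* = (6·5/19.72)² = 2.3143, q_2* = 0.4722.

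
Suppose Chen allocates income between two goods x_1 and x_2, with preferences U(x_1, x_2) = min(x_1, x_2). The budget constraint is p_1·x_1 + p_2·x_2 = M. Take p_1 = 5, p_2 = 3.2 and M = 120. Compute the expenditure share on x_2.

share on x_2 = 0.3902

Demand: x_1*(p_1,p_2,M) = M/(p_1 + p_2), x_2* = M/(p_1 + p_2).
Here 5 + 3.2 = 8.2, giving x_1* = 14.6341 and x_2* = 14.6341.
Expenditure on x_2: 3.2·14.6341 = 46.8293; share = 0.3902.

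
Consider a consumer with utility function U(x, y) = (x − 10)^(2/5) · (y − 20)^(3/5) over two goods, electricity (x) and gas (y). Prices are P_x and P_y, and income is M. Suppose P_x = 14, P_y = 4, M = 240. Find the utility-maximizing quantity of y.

y* = 23

This is Cobb-Douglas in (x−10, y−20): tangency gives 0.4·P_y·(y−20) = 0.6·P_x·(x−10).
After buying the subsistence bundle (10, 20), a share 0.4 of the remaining income goes to x: x* = 10 + 0.4·(M − 10P_x − 20P_y)/P_x.
Discretionary income = 240 − 10·14 − 20·4 = 20; y* = 20 + 0.6·20/4 = 23.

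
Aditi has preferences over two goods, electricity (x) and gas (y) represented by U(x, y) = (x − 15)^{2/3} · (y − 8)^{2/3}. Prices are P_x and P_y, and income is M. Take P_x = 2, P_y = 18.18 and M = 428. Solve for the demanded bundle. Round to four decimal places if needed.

MRS = (y−8)/(x−15). Tangency with P_x/P_y gives y−8 = (P_x/P_y)·(x−15).
After buying the subsistence bundle (15, 8), a share 0.5 of the remaining income goes to x: x* = 15 + 0.5·(M − 15P_x − 8P_y)/P_x.
Discretionary income = 428 − 15·2 − 8·18.18 = 252.56; x* = 15 + 0.5·252.56/2 = 78.14; y* = 8 + 0.5·252.56/18.18 = 14.9461.

x* = 78.14, y* = 14.9461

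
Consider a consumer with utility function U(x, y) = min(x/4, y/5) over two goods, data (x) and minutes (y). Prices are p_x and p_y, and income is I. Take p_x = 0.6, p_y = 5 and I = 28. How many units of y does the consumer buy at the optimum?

y* = 5.1095

With perfect complements, no substitution: consume in ratio x:y = 4:5.
Budget: p_x·x + p_y·(5/4)·x = I, so (4·p_x + 5·p_y)·x = 4·I.
Demand: x*(p_x,p_y,I) = 4·I/(4·p_x + 5·p_y), y* = 5·I/(4·p_x + 5·p_y).
Here 4·0.6 + 5·5 = 27.4, giving y* = 5.1095.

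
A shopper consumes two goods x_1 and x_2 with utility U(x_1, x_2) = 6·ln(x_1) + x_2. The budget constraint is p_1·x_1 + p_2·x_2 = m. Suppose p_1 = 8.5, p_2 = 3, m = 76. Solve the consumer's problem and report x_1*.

x_1* = 2.1176

So x_1*(p_1,p_2) = 6·p_2/p_1, independent of income; and x_2* = (m − 6·p_2)/p_2.
At the given prices: x_1* = 6·3/8.5 = 2.1176.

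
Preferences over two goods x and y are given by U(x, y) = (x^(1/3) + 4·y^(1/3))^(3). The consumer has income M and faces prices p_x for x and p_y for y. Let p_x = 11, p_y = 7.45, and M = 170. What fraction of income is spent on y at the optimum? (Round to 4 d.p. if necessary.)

share on y = 0.9067

From the CES first-order condition, (1/4)·(y/x)^(2/3) = p_x/p_y.
Hence y/x = (4·p_x/p_y)^(1/(2/3)), i.e. raised to the 1.5 power.
With the ratio pinned down, the budget gives x* = M/(p_x + p_y·(y/x)) and y* = (y/x)·x*.
Numerically y/x = 14.353063, so x* = 170/(11 + 7.45·14.353063) = 1.4415 and y* = 14.353063·1.4415 = 20.6904.
Expenditure on y: 7.45·20.6904 = 154.1432; share = 0.9067.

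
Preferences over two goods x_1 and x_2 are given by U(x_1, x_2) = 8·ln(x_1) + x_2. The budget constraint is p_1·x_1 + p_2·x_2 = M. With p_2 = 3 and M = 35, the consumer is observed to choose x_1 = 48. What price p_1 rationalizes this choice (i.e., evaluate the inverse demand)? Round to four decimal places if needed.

p_1 = 0.5

Set MRS = p_1/p_2: (8/x_1)/1 = p_1/p_2.
So x_1*(p_1,p_2) = 8·p_2/p_1, independent of income; and x_2* = (M − 8·p_2)/p_2.
Set x_1* = 48 in the demand function and solve for p_1: p_1 = 0.5.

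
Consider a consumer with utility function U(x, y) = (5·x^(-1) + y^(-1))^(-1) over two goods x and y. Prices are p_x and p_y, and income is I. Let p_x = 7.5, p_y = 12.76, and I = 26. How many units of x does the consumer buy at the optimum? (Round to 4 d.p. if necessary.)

From the CES first-order condition, 5·(y/x)^(2) = p_x/p_y.
Solve for the ratio: y/x = [(1/5)·p_x/p_y]^(0.5).
With the ratio pinned down, the budget gives x* = I/(p_x + p_y·(y/x)) and y* = (y/x)·x*.
Numerically y/x = 0.342863, so x* = 26/(7.5 + 12.76·0.342863) = 2.1895.

x* = 2.1895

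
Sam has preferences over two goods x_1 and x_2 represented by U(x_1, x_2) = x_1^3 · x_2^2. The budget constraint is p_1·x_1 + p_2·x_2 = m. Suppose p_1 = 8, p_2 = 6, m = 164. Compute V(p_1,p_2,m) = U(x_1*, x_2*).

V = 222443.9059

The MRS is (3/2)·x_2/x_1. Set MRS = p_1/p_2.
Rearranging, p_2·x_2 = (2/3)·p_1·x_1. Substituting into the budget gives p_1·x_1·(1 + (2/3)) = m.
Demand: x_1*(p_1,p_2,m) = 0.6·m/p_1 and x_2* = 0.4·m/p_2.
At p_1=8, p_2=6, m=164: x_1* = 0.6·164/8 = 12.3, x_2* = 10.9333.
Utility at the optimum: U(12.3, 10.9333) = 222443.9059.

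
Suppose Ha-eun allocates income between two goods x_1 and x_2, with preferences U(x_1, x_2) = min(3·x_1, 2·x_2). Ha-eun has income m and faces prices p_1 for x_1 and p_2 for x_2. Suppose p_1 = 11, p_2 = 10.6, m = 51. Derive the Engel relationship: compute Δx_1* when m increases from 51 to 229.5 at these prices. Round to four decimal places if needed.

Δx_1* = 6.6357

Leontief preferences: the optimum is at the kink where x_1/2 = x_2/3, i.e. x_2 = (3/2)·x_1.
Budget: p_1·x_1 + p_2·(3/2)·x_1 = m, so (2·p_1 + 3·p_2)·x_1 = 2·m.
Demand: x_1*(p_1,p_2,m) = 2·m/(2·p_1 + 3·p_2), x_2* = 3·m/(2·p_1 + 3·p_2).
Here 2·11 + 3·10.6 = 53.8, giving x_1* = 1.8959.
At m' = 229.5: x_1* = 8.5316. Change: 8.5316 − 1.8959 = 6.6357.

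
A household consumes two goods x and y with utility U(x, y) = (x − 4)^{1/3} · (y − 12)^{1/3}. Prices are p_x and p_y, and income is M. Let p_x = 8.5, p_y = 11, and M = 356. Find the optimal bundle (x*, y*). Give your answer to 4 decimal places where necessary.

x* = 15.1765, y* = 20.6364

MRS = (y−12)/(x−4). Tangency with p_x/p_y gives y−12 = (p_x/p_y)·(x−4).
Substituting into the budget: x* = 4 + 0.5·(M − 4·p_x − 12·p_y)/p_x, and y* = 12 + 0.5·(…)/p_y.
Discretionary income = 356 − 4·8.5 − 12·11 = 190; x* = 4 + 0.5·190/8.5 = 15.1765; y* = 12 + 0.5·190/11 = 20.6364.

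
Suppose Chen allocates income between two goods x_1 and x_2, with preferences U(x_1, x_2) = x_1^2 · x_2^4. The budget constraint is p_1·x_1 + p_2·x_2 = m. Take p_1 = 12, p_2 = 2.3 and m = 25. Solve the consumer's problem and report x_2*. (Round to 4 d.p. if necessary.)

x_2* = 7.2464

Tangency: MRS = (1/2)·x_2/x_1 = p_1/p_2.
So 2·p_2·x_2 = 4·p_1·x_1; combined with the budget, a share 1/3 of income goes to x_1.
Demand: x_1*(p_1,p_2,m) = 1/3·m/p_1 and x_2* = 2/3·m/p_2.
At p_1=12, p_2=2.3, m=25: x_2* = 2/3·25/2.3 = 7.2464.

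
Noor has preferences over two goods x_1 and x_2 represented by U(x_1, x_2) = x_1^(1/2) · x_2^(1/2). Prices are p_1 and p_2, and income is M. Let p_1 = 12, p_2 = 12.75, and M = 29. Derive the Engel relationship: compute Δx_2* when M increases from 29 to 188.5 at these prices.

Demand: x_1*(p_1,p_2,M) = 0.5·M/p_1 and x_2* = 0.5·M/p_2.
At p_1=12, p_2=12.75, M=29: x_2* = 0.5·29/12.75 = 1.1373.
At M' = 188.5: x_2* = 7.3922. Change: 7.3922 − 1.1373 = 6.2549.

Δx_2* = 6.2549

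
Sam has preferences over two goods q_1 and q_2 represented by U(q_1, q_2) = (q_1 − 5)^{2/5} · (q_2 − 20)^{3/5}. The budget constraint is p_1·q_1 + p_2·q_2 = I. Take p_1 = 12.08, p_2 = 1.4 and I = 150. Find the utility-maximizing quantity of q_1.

q_1* = 7.0397

This is Cobb-Douglas in (q_1−5, q_2−20): tangency gives 0.4·p_2·(q_2−20) = 0.6·p_1·(q_1−5).
Substituting into the budget: q_1* = 5 + 0.4·(I − 5·p_1 − 20·p_2)/p_1, and q_2* = 20 + 0.6·(…)/p_2.
Discretionary income = 150 − 5·12.08 − 20·1.4 = 61.6; q_1* = 5 + 0.4·61.6/12.08 = 7.0397.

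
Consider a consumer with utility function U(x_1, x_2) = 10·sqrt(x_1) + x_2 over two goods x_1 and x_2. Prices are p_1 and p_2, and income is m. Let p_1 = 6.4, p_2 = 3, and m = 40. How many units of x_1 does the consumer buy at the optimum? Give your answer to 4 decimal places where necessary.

Set MRS = p_1/p_2: 5·x_1^(−1/2) = p_1/p_2.
Thus x_1* = (5·p_2/p_1)² — independent of m — with the rest of income spent on x_2.
Plugging in: x_1* = (5·3/6.4)² = 5.4932.

x_1* = 5.4932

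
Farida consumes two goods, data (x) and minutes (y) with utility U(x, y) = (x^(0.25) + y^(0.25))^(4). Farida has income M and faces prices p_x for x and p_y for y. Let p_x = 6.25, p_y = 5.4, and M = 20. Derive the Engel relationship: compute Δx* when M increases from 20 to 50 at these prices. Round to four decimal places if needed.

MU_x ∝ x^(-0.75), MU_y ∝ y^(-0.75), so MRS = (y/x)^(0.75) = p_x/p_y.
Hence y/x = (p_x/p_y)^(1/(0.75)), i.e. raised to the 4/3 power.
Substitute y = (y/x)·x into the budget: x* = M/(p_x + p_y·(y/x)).
Numerically y/x = 1.215202, so x* = 20/(6.25 + 5.4·1.215202) = 1.561.
At M' = 50: x* = 3.9026. Change: 3.9026 − 1.561 = 2.3415.

Δx* = 2.3415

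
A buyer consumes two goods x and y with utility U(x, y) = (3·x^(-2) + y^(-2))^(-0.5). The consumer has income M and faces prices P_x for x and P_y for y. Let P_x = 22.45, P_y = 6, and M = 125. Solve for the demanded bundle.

Substitute y = (y/x)·x into the budget: x* = M/(P_x + P_y·(y/x)).
Numerically y/x = 1.076419, so x* = 125/(22.45 + 6·1.076419) = 4.324 and y* = 1.076419·4.324 = 4.6544.

x* = 4.324, y* = 4.6544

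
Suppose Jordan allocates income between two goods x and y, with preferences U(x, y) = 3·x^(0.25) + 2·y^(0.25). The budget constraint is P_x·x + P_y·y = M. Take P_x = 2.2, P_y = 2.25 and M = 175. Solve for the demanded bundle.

MRS = MU_x/MU_y = (3/2)·(y/x)^(0.75). Set equal to P_x/P_y.
Hence y/x = ((2/3)·P_x/P_y)^(1/(0.75)), i.e. raised to the 4/3 power.
With the ratio pinned down, the budget gives x* = M/(P_x + P_y·(y/x)) and y* = (y/x)·x*.
Numerically y/x = 0.565195, so x* = 175/(2.2 + 2.25·0.565195) = 50.4077 and y* = 0.565195·50.4077 = 28.4902.

x* = 50.4077, y* = 28.4902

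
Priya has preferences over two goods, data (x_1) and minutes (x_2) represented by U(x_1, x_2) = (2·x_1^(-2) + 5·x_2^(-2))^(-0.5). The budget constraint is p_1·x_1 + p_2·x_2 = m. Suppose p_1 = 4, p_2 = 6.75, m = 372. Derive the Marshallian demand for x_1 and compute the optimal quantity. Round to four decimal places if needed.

x_1* = 31.8088

From the CES first-order condition, (2/5)·(x_2/x_1)^(3) = p_1/p_2.
Solve for the ratio: x_2/x_1 = [(5/2)·p_1/p_2]^(1/3).
With the ratio pinned down, the budget gives x_1* = m/(p_1 + p_2·(x_2/x_1)) and x_2* = (x_2/x_1)·x_1*.
Numerically x_2/x_1 = 1.139984, so x_1* = 372/(4 + 6.75·1.139984) = 31.8088.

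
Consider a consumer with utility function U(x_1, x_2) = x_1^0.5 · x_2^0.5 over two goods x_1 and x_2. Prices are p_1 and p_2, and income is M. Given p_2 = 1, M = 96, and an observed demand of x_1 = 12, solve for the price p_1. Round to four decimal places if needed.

MU_x_1/MU_x_2 = (0.5·x_2)/(0.5·x_1); tangency sets this equal to p_1/p_2.
Rearranging, p_2·x_2 = p_1·x_1. Substituting into the budget gives p_1·x_1·(1 + 1) = M.
Demand: x_1*(p_1,p_2,M) = 0.5·M/p_1 and x_2* = 0.5·M/p_2.
Set x_1* = 12 in the demand function and solve for p_1: p_1 = 4.

p_1 = 4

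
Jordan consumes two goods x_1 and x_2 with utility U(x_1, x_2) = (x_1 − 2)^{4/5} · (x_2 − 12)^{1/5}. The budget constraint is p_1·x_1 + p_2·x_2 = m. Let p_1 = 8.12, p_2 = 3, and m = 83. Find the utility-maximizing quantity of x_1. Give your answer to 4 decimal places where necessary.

MRS = 4·(x_2−12)/(x_1−2). Tangency with p_1/p_2 gives x_2−12 = (1/4)·(p_1/p_2)·(x_1−2).
After buying the subsistence bundle (2, 12), a share 0.8 of the remaining income goes to x_1: x_1* = 2 + 0.8·(m − 2p_1 − 12p_2)/p_1.
Discretionary income = 83 − 2·8.12 − 12·3 = 30.76; x_1* = 2 + 0.8·30.76/8.12 = 5.0305.

x_1* = 5.0305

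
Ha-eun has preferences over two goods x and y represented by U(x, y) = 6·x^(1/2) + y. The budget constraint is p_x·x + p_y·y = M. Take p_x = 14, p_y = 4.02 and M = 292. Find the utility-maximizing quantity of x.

x* = 0.7421

Utility is quasi-linear in y; the FOC for x is 3/√x = p_x/p_y.
Thus x* = (3·p_y/p_x)² — independent of M — with the rest of income spent on y.
Plugging in: x* = (3·4.02/14)² = 0.7421.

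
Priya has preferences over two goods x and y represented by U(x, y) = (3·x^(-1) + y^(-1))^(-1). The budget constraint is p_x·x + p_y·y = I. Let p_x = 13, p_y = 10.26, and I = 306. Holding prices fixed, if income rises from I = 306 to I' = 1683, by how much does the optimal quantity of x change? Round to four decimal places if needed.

MRS = MU_x/MU_y = 3·(y/x)^(2). Set equal to p_x/p_y.
Hence y/x = ((1/3)·p_x/p_y)^(1/(2)), i.e. raised to the 0.5 power.
Substitute y = (y/x)·x into the budget: x* = I/(p_x + p_y·(y/x)).
Numerically y/x = 0.649886, so x* = 306/(13 + 10.26·0.649886) = 15.5584.
At I' = 1683: x* = 85.5712. Change: 85.5712 − 15.5584 = 70.0128.

Δx* = 70.0128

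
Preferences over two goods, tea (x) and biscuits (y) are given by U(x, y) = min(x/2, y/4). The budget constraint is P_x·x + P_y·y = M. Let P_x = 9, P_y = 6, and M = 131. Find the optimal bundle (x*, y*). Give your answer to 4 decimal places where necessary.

Leontief preferences: the optimum is at the kink where x/2 = y/4, i.e. y = 2·x.
Budget: P_x·x + P_y·2·x = M, so (2·P_x + 4·P_y)·x = 2·M.
Demand: x*(P_x,P_y,M) = 2·M/(2·P_x + 4·P_y), y* = 4·M/(2·P_x + 4·P_y).
Here 2·9 + 4·6 = 42, giving x* = 6.2381 and y* = 12.4762.

x* = 6.2381, y* = 12.4762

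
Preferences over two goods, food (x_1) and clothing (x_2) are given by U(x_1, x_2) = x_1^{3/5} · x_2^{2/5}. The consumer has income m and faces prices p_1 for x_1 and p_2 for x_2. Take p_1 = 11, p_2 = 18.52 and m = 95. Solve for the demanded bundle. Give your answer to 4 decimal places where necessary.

The MRS is (3/2)·x_2/x_1. Set MRS = p_1/p_2.
So 0.6·p_2·x_2 = 0.4·p_1·x_1; combined with the budget, a share 0.6 of income goes to x_1.
Demand: x_1*(p_1,p_2,m) = 0.6·m/p_1 and x_2* = 0.4·m/p_2.
At p_1=11, p_2=18.52, m=95: x_1* = 0.6·95/11 = 5.1818, x_2* = 2.0518.

x_1* = 5.1818, x_2* = 2.0518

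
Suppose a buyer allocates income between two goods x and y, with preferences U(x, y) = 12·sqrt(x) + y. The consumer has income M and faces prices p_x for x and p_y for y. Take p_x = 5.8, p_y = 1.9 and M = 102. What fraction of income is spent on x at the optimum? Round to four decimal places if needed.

Thus x* = (6·p_y/p_x)² — independent of M — with the rest of income spent on y.
Plugging in: x* = (6·1.9/5.8)² = 3.8633, y* = 41.8911.
Expenditure on x: 5.8·3.8633 = 22.4069; share = 0.2197.

share on x = 0.2197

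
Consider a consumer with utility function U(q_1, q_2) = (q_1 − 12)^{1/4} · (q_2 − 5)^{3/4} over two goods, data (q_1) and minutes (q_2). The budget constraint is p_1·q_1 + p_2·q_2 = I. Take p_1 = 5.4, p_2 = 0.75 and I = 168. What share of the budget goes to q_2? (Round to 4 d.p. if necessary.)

share on q_2 = 0.4663

Let q_1' = q_1−12, q_2' = q_2−5. MRS = (1/3)·q_2'/q_1' = p_1/p_2.
Substituting into the budget: q_1* = 12 + 0.25·(I − 12·p_1 − 5·p_2)/p_1, and q_2* = 5 + 0.75·(…)/p_2.
Discretionary income = 168 − 12·5.4 − 5·0.75 = 99.45; q_1* = 12 + 0.25·99.45/5.4 = 16.6042; q_2* = 5 + 0.75·99.45/0.75 = 104.45.
Expenditure on q_2: 0.75·104.45 = 78.3375; share = 0.4663.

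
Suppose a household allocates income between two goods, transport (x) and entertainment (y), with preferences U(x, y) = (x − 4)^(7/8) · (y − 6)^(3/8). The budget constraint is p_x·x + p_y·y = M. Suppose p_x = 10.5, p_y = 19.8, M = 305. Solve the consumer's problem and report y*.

This is Cobb-Douglas in (x−4, y−6): tangency gives 0.875·p_y·(y−6) = 0.375·p_x·(x−4).
Substituting into the budget: x* = 4 + 0.7·(M − 4·p_x − 6·p_y)/p_x, and y* = 6 + 0.3·(…)/p_y.
Discretionary income = 305 − 4·10.5 − 6·19.8 = 144.2; y* = 6 + 0.3·144.2/19.8 = 8.1848.

y* = 8.1848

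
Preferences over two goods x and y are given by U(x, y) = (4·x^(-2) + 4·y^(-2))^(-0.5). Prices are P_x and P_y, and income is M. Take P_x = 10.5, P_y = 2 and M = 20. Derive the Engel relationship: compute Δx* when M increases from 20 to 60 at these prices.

Δx* = 2.862

MU_x ∝ 4·x^(-3), MU_y ∝ 4·y^(-3), so MRS = (y/x)^(3) = P_x/P_y.
Hence y/x = (P_x/P_y)^(1/(3)), i.e. raised to the 1/3 power.
With the ratio pinned down, the budget gives x* = M/(P_x + P_y·(y/x)) and y* = (y/x)·x*.
Numerically y/x = 1.738013, so x* = 20/(10.5 + 2·1.738013) = 1.431.
At M' = 60: x* = 4.2931. Change: 4.2931 − 1.431 = 2.862.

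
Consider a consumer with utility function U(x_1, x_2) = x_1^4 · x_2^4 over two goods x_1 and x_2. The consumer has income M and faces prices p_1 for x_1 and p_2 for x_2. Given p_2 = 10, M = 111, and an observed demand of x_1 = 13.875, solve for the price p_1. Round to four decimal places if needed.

Tangency: MRS = x_2/x_1 = p_1/p_2.
So 4·p_2·x_2 = 4·p_1·x_1; combined with the budget, a share 0.5 of income goes to x_1.
Demand: x_1*(p_1,p_2,M) = 0.5·M/p_1 and x_2* = 0.5·M/p_2.
Set x_1* = 13.875 in the demand function and solve for p_1: p_1 = 4.

p_1 = 4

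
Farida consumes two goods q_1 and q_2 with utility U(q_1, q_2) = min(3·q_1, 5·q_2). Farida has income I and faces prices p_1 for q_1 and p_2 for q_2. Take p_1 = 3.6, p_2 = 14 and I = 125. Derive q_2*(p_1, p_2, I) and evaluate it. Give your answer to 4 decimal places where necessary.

With perfect complements, no substitution: consume in ratio q_1:q_2 = 5:3.
Budget: p_1·q_1 + p_2·(3/5)·q_1 = I, so (5·p_1 + 3·p_2)·q_1 = 5·I.
Demand: q_1*(p_1,p_2,I) = 5·I/(5·p_1 + 3·p_2), q_2* = 3·I/(5·p_1 + 3·p_2).
Here 5·3.6 + 3·14 = 60, giving q_2* = 6.25.

q_2* = 6.25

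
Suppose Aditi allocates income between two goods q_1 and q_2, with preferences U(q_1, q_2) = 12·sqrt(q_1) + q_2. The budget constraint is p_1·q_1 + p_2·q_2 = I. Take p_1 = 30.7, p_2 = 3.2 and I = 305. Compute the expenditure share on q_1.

share on q_1 = 0.0394

Set MRS = p_1/p_2: 6·q_1^(−1/2) = p_1/p_2.
Thus q_1* = (6·p_2/p_1)² — independent of I — with the rest of income spent on q_2.
Plugging in: q_1* = (6·3.2/30.7)² = 0.3911, q_2* = 91.5601.
Expenditure on q_1: 30.7·0.3911 = 12.0078; share = 0.0394.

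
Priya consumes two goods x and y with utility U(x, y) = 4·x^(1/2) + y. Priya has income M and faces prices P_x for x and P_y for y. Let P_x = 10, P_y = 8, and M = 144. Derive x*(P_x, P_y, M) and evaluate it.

MU_x = 2/√x, MU_y = 1. Tangency: 2/√x = P_x/P_y.
Thus x* = (2·P_y/P_x)² — independent of M — with the rest of income spent on y.
Plugging in: x* = (2·8/10)² = 2.56.

x* = 2.56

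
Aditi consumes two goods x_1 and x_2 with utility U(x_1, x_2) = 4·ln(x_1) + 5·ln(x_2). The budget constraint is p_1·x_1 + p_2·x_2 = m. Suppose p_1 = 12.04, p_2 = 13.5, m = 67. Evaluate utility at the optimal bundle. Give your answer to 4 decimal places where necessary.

V = 8.6932

MU_x_1/MU_x_2 = (4·x_2)/(5·x_1); tangency sets this equal to p_1/p_2.
So 4·p_2·x_2 = 5·p_1·x_1; combined with the budget, a share 4/9 of income goes to x_1.
Demand: x_1*(p_1,p_2,m) = 4/9·m/p_1 and x_2* = 5/9·m/p_2.
At p_1=12.04, p_2=13.5, m=67: x_1* = 4/9·67/12.04 = 2.4732, x_2* = 2.7572.
Utility at the optimum: U(2.4732, 2.7572) = 8.6932.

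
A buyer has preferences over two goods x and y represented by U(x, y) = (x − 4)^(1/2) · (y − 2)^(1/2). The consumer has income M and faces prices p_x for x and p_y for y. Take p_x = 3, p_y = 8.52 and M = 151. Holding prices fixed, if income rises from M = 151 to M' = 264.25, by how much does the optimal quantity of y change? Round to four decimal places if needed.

This is Cobb-Douglas in (x−4, y−2): tangency gives 0.5·p_y·(y−2) = 0.5·p_x·(x−4).
Substituting into the budget: x* = 4 + 0.5·(M − 4·p_x − 2·p_y)/p_x, and y* = 2 + 0.5·(…)/p_y.
Discretionary income = 151 − 4·3 − 2·8.52 = 121.96; y* = 2 + 0.5·121.96/8.52 = 9.1573.
At M' = 264.25: y* = 15.8034. Change: 15.8034 − 9.1573 = 6.6461.

Δy* = 6.6461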